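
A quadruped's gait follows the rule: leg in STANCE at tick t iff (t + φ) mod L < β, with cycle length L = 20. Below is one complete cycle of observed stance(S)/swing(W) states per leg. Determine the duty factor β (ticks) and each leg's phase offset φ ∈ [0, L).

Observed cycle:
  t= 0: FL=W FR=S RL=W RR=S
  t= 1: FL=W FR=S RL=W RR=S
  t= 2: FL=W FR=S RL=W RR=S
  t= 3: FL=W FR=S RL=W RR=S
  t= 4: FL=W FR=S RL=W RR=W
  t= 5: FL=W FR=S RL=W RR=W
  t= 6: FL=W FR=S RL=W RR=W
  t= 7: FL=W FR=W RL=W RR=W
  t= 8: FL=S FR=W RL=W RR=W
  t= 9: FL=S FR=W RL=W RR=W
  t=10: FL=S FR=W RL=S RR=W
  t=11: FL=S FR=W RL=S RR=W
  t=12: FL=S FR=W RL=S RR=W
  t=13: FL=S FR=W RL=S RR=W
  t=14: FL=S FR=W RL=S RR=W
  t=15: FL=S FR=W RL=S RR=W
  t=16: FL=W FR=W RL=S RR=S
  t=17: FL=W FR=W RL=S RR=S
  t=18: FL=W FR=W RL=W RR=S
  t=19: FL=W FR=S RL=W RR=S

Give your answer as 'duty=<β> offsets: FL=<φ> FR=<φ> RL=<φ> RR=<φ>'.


duty β = stance ticks per leg = 8
FL: stance ticks = 8; W→S at t=8 → φ=12
FR: stance ticks = 8; W→S at t=19 → φ=1
RL: stance ticks = 8; W→S at t=10 → φ=10
RR: stance ticks = 8; W→S at t=16 → φ=4

duty=8 offsets: FL=12 FR=1 RL=10 RR=4


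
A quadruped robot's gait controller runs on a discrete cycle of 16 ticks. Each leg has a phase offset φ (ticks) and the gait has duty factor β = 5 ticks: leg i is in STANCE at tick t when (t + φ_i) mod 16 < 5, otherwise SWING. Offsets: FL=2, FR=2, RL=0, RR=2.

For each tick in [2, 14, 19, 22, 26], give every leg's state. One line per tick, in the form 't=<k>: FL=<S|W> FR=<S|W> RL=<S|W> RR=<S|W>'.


t=2: FL=S FR=S RL=S RR=S
t=14: FL=S FR=S RL=W RR=S
t=19: FL=W FR=W RL=S RR=W
t=22: FL=W FR=W RL=W RR=W
t=26: FL=W FR=W RL=W RR=W

t=2: phase=(4,4,2,4) vs β=5 → FL=S FR=S RL=S RR=S
t=14: phase=(0,0,14,0) vs β=5 → FL=S FR=S RL=W RR=S
t=19: phase=(5,5,3,5) vs β=5 → FL=W FR=W RL=S RR=W
t=22: phase=(8,8,6,8) vs β=5 → FL=W FR=W RL=W RR=W
t=26: phase=(12,12,10,12) vs β=5 → FL=W FR=W RL=W RR=W


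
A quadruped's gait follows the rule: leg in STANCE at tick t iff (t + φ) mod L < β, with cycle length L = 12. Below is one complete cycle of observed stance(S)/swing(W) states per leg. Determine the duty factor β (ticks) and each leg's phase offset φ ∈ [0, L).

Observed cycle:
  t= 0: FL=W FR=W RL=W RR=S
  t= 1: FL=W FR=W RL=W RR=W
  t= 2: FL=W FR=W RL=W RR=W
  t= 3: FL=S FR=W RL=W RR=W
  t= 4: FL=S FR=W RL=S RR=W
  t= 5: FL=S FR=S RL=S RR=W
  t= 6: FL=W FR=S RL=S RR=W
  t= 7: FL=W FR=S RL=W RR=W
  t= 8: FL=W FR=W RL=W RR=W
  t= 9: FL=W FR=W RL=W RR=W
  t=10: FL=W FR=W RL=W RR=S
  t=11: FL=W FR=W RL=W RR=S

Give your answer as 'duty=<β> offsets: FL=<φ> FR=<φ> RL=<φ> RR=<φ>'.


duty=3 offsets: FL=9 FR=7 RL=8 RR=2

duty β = stance ticks per leg = 3
FL: stance ticks = 3; W→S at t=3 → φ=9
FR: stance ticks = 3; W→S at t=5 → φ=7
RL: stance ticks = 3; W→S at t=4 → φ=8
RR: stance ticks = 3; W→S at t=10 → φ=2


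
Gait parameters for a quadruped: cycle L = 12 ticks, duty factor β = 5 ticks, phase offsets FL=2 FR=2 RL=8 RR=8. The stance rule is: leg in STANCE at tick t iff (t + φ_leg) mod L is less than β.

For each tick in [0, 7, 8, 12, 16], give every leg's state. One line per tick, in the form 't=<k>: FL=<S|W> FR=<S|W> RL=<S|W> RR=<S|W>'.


t=0: FL=S FR=S RL=W RR=W
t=7: FL=W FR=W RL=S RR=S
t=8: FL=W FR=W RL=S RR=S
t=12: FL=S FR=S RL=W RR=W
t=16: FL=W FR=W RL=S RR=S

t=0: phase=(2,2,8,8) vs β=5 → FL=S FR=S RL=W RR=W
t=7: phase=(9,9,3,3) vs β=5 → FL=W FR=W RL=S RR=S
t=8: phase=(10,10,4,4) vs β=5 → FL=W FR=W RL=S RR=S
t=12: phase=(2,2,8,8) vs β=5 → FL=S FR=S RL=W RR=W
t=16: phase=(6,6,0,0) vs β=5 → FL=W FR=W RL=S RR=S


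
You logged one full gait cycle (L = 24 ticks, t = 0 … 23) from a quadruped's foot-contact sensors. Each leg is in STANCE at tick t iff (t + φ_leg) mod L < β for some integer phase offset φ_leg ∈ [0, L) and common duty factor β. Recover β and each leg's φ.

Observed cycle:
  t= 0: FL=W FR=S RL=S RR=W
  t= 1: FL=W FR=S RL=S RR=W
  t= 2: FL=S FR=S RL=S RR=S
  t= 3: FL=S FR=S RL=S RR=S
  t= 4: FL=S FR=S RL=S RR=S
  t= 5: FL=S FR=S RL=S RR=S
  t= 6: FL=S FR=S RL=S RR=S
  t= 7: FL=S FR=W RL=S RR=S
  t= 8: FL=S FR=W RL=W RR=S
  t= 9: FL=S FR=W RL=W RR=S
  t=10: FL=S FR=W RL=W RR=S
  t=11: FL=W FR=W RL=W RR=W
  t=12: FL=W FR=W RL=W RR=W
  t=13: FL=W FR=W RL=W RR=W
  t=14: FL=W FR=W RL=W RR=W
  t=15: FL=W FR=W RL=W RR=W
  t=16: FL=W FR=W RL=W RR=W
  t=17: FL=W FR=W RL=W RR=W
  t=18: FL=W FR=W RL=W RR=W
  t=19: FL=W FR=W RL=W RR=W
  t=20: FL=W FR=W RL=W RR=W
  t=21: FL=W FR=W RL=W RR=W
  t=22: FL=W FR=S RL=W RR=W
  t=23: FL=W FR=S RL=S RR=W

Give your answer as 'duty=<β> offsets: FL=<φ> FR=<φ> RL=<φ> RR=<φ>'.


duty=9 offsets: FL=22 FR=2 RL=1 RR=22

duty β = stance ticks per leg = 9
FL: stance ticks = 9; W→S at t=2 → φ=22
FR: stance ticks = 9; W→S at t=22 → φ=2
RL: stance ticks = 9; W→S at t=23 → φ=1
RR: stance ticks = 9; W→S at t=2 → φ=22


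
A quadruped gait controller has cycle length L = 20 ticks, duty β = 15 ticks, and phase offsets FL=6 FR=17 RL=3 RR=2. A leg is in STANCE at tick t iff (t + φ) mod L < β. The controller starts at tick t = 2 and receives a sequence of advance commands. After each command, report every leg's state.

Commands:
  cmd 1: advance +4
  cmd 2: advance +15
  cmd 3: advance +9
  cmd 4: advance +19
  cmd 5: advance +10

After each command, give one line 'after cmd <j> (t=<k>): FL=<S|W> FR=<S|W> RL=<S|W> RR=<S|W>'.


after cmd 1 (t=6): FL=S FR=S RL=S RR=S
after cmd 2 (t=21): FL=S FR=W RL=S RR=S
after cmd 3 (t=30): FL=W FR=S RL=S RR=S
after cmd 4 (t=49): FL=W FR=S RL=S RR=S
after cmd 5 (t=59): FL=S FR=W RL=S RR=S

start t=2: FL=S FR=W RL=S RR=S
cmd 1: advance +4 → t=6, phase=(12,3,9,8) → FL=S FR=S RL=S RR=S
cmd 2: advance +15 → t=21, phase=(7,18,4,3) → FL=S FR=W RL=S RR=S
cmd 3: advance +9 → t=30, phase=(16,7,13,12) → FL=W FR=S RL=S RR=S
cmd 4: advance +19 → t=49, phase=(15,6,12,11) → FL=W FR=S RL=S RR=S
cmd 5: advance +10 → t=59, phase=(5,16,2,1) → FL=S FR=W RL=S RR=S


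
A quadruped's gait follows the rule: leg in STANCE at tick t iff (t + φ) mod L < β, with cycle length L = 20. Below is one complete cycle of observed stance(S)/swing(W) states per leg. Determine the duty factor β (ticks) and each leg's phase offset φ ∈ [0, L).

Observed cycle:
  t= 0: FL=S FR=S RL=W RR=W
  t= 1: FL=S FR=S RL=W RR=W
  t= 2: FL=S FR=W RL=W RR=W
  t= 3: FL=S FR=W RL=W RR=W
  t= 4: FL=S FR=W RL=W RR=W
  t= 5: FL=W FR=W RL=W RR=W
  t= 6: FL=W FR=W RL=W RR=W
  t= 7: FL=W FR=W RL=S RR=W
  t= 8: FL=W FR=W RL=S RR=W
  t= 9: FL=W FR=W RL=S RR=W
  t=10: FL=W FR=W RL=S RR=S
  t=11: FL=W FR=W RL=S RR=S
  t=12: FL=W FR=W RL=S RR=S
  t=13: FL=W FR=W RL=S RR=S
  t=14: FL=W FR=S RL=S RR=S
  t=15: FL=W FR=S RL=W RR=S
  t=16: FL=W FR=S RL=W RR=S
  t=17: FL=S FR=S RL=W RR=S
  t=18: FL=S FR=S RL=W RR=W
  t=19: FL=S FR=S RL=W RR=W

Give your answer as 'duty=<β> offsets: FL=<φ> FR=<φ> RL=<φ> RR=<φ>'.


duty=8 offsets: FL=3 FR=6 RL=13 RR=10

duty β = stance ticks per leg = 8
FL: stance ticks = 8; W→S at t=17 → φ=3
FR: stance ticks = 8; W→S at t=14 → φ=6
RL: stance ticks = 8; W→S at t=7 → φ=13
RR: stance ticks = 8; W→S at t=10 → φ=10


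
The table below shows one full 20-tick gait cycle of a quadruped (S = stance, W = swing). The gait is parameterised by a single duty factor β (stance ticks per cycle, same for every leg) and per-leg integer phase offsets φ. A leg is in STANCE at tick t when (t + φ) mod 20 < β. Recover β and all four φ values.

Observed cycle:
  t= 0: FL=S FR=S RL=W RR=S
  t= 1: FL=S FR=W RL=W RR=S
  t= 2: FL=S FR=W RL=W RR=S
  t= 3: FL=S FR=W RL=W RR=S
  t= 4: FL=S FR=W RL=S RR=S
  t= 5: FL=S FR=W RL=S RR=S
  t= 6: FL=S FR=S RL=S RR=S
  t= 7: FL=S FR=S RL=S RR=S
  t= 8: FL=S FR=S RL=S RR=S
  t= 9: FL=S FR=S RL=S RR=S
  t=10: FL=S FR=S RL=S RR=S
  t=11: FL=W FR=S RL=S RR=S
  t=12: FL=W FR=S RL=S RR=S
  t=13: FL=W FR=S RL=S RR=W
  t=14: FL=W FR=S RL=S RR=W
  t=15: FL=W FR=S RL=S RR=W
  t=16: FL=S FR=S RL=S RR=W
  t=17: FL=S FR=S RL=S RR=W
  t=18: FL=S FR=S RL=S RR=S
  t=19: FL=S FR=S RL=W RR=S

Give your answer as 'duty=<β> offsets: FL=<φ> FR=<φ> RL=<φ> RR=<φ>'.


duty β = stance ticks per leg = 15
FL: stance ticks = 15; W→S at t=16 → φ=4
FR: stance ticks = 15; W→S at t=6 → φ=14
RL: stance ticks = 15; W→S at t=4 → φ=16
RR: stance ticks = 15; W→S at t=18 → φ=2

duty=15 offsets: FL=4 FR=14 RL=16 RR=2


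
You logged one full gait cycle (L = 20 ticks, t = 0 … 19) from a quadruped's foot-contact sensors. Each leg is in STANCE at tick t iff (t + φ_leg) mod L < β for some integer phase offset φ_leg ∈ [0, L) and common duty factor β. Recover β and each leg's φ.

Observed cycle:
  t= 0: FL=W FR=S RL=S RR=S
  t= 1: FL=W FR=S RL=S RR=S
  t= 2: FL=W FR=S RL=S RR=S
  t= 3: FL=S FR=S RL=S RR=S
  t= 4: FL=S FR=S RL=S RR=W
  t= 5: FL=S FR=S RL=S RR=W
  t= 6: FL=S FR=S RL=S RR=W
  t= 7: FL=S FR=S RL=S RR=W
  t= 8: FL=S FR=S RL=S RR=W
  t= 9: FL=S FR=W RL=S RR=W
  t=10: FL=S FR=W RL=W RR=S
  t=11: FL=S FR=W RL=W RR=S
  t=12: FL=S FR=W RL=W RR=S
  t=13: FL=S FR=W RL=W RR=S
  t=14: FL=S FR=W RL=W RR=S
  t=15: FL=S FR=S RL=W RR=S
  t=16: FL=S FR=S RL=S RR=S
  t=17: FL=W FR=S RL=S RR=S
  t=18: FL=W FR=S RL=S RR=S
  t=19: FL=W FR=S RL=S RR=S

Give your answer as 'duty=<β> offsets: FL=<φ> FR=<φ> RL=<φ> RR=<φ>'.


duty β = stance ticks per leg = 14
FL: stance ticks = 14; W→S at t=3 → φ=17
FR: stance ticks = 14; W→S at t=15 → φ=5
RL: stance ticks = 14; W→S at t=16 → φ=4
RR: stance ticks = 14; W→S at t=10 → φ=10

duty=14 offsets: FL=17 FR=5 RL=4 RR=10


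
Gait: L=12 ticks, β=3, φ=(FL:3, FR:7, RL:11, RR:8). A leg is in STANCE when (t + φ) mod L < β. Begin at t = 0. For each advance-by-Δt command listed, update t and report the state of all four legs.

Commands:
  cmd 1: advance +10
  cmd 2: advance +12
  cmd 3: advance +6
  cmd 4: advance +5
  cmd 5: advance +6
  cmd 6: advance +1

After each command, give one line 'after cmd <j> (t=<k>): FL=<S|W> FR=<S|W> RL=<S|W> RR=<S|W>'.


after cmd 1 (t=10): FL=S FR=W RL=W RR=W
after cmd 2 (t=22): FL=S FR=W RL=W RR=W
after cmd 3 (t=28): FL=W FR=W RL=W RR=S
after cmd 4 (t=33): FL=S FR=W RL=W RR=W
after cmd 5 (t=39): FL=W FR=W RL=S RR=W
after cmd 6 (t=40): FL=W FR=W RL=W RR=S

start t=0: FL=W FR=W RL=W RR=W
cmd 1: advance +10 → t=10, phase=(1,5,9,6) → FL=S FR=W RL=W RR=W
cmd 2: advance +12 → t=22, phase=(1,5,9,6) → FL=S FR=W RL=W RR=W
cmd 3: advance +6 → t=28, phase=(7,11,3,0) → FL=W FR=W RL=W RR=S
cmd 4: advance +5 → t=33, phase=(0,4,8,5) → FL=S FR=W RL=W RR=W
cmd 5: advance +6 → t=39, phase=(6,10,2,11) → FL=W FR=W RL=S RR=W
cmd 6: advance +1 → t=40, phase=(7,11,3,0) → FL=W FR=W RL=W RR=S


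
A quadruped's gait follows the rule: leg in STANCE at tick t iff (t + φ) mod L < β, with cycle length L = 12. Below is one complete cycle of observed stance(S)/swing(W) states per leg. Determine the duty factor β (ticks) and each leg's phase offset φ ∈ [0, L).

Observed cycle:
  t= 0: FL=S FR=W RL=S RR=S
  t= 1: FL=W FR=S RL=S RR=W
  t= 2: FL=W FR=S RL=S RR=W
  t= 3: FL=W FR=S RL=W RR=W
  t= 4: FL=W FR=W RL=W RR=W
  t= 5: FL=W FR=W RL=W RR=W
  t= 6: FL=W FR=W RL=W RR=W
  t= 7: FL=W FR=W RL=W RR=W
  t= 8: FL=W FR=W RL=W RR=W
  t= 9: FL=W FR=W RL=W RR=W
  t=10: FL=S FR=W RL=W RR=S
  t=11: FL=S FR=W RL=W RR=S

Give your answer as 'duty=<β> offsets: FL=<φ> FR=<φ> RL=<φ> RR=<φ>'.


duty β = stance ticks per leg = 3
FL: stance ticks = 3; W→S at t=10 → φ=2
FR: stance ticks = 3; W→S at t=1 → φ=11
RL: stance ticks = 3; W→S at t=0 → φ=0
RR: stance ticks = 3; W→S at t=10 → φ=2

duty=3 offsets: FL=2 FR=11 RL=0 RR=2


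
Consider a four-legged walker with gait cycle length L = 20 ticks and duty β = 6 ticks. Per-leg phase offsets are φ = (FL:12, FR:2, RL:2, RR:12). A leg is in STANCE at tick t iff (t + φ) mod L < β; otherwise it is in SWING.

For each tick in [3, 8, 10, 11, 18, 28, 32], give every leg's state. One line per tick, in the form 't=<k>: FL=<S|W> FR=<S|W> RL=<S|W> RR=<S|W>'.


t=3: FL=W FR=S RL=S RR=W
t=8: FL=S FR=W RL=W RR=S
t=10: FL=S FR=W RL=W RR=S
t=11: FL=S FR=W RL=W RR=S
t=18: FL=W FR=S RL=S RR=W
t=28: FL=S FR=W RL=W RR=S
t=32: FL=S FR=W RL=W RR=S

t=3: phase=(15,5,5,15) vs β=6 → FL=W FR=S RL=S RR=W
t=8: phase=(0,10,10,0) vs β=6 → FL=S FR=W RL=W RR=S
t=10: phase=(2,12,12,2) vs β=6 → FL=S FR=W RL=W RR=S
t=11: phase=(3,13,13,3) vs β=6 → FL=S FR=W RL=W RR=S
t=18: phase=(10,0,0,10) vs β=6 → FL=W FR=S RL=S RR=W
t=28: phase=(0,10,10,0) vs β=6 → FL=S FR=W RL=W RR=S
t=32: phase=(4,14,14,4) vs β=6 → FL=S FR=W RL=W RR=S


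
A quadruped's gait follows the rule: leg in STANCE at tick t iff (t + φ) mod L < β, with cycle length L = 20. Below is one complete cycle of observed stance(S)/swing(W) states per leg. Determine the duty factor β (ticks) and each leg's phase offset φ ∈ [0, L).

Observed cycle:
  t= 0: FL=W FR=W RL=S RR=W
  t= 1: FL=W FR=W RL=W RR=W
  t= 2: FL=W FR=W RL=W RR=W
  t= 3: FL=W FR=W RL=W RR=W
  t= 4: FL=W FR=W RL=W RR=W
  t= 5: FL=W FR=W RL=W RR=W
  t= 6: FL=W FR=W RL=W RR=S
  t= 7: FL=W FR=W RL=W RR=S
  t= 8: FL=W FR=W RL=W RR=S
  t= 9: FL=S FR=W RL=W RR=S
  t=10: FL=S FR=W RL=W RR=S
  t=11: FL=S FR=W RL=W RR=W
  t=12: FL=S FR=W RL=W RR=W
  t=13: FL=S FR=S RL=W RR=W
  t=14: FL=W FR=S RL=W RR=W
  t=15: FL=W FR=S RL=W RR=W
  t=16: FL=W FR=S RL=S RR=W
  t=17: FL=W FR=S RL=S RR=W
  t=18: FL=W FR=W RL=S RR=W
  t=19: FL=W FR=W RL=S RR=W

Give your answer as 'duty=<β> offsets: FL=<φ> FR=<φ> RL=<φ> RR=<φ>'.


duty=5 offsets: FL=11 FR=7 RL=4 RR=14

duty β = stance ticks per leg = 5
FL: stance ticks = 5; W→S at t=9 → φ=11
FR: stance ticks = 5; W→S at t=13 → φ=7
RL: stance ticks = 5; W→S at t=16 → φ=4
RR: stance ticks = 5; W→S at t=6 → φ=14


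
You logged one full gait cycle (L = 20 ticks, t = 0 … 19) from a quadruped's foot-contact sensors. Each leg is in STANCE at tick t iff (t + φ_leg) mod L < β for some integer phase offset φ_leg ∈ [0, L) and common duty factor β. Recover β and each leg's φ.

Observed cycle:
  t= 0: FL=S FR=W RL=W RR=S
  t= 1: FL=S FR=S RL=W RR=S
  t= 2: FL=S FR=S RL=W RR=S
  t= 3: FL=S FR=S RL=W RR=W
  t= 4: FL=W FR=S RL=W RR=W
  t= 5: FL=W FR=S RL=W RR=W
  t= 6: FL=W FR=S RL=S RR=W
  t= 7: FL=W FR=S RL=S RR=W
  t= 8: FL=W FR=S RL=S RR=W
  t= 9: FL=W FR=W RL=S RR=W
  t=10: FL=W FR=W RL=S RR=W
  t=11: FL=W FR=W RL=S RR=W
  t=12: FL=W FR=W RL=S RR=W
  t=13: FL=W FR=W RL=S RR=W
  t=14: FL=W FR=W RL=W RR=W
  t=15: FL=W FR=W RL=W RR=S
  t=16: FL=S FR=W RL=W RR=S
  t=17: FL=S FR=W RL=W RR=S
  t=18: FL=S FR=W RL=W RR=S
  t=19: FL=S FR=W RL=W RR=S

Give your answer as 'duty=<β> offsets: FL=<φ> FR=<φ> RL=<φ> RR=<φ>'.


duty β = stance ticks per leg = 8
FL: stance ticks = 8; W→S at t=16 → φ=4
FR: stance ticks = 8; W→S at t=1 → φ=19
RL: stance ticks = 8; W→S at t=6 → φ=14
RR: stance ticks = 8; W→S at t=15 → φ=5

duty=8 offsets: FL=4 FR=19 RL=14 RR=5


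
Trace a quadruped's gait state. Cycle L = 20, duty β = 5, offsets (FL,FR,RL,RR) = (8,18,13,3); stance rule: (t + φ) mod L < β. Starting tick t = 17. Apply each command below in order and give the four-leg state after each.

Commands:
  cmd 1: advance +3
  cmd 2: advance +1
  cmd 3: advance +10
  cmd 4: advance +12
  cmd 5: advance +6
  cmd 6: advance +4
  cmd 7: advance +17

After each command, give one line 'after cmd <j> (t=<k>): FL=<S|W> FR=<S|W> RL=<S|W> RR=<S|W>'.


start t=17: FL=W FR=W RL=W RR=S
cmd 1: advance +3 → t=20, phase=(8,18,13,3) → FL=W FR=W RL=W RR=S
cmd 2: advance +1 → t=21, phase=(9,19,14,4) → FL=W FR=W RL=W RR=S
cmd 3: advance +10 → t=31, phase=(19,9,4,14) → FL=W FR=W RL=S RR=W
cmd 4: advance +12 → t=43, phase=(11,1,16,6) → FL=W FR=S RL=W RR=W
cmd 5: advance +6 → t=49, phase=(17,7,2,12) → FL=W FR=W RL=S RR=W
cmd 6: advance +4 → t=53, phase=(1,11,6,16) → FL=S FR=W RL=W RR=W
cmd 7: advance +17 → t=70, phase=(18,8,3,13) → FL=W FR=W RL=S RR=W

after cmd 1 (t=20): FL=W FR=W RL=W RR=S
after cmd 2 (t=21): FL=W FR=W RL=W RR=S
after cmd 3 (t=31): FL=W FR=W RL=S RR=W
after cmd 4 (t=43): FL=W FR=S RL=W RR=W
after cmd 5 (t=49): FL=W FR=W RL=S RR=W
after cmd 6 (t=53): FL=S FR=W RL=W RR=W
after cmd 7 (t=70): FL=W FR=W RL=S RR=W


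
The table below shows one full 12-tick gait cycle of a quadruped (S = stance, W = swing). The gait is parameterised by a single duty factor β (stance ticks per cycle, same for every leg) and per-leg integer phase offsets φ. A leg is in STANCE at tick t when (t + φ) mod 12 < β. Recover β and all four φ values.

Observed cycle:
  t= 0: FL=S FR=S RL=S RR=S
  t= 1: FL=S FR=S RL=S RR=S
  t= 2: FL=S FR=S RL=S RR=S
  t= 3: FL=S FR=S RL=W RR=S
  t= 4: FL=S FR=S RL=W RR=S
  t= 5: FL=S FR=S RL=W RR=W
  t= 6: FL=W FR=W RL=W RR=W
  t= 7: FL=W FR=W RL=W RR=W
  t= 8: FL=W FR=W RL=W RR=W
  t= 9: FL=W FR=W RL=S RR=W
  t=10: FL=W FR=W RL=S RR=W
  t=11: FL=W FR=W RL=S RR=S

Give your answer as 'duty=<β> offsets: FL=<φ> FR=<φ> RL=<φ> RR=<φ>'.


duty β = stance ticks per leg = 6
FL: stance ticks = 6; W→S at t=0 → φ=0
FR: stance ticks = 6; W→S at t=0 → φ=0
RL: stance ticks = 6; W→S at t=9 → φ=3
RR: stance ticks = 6; W→S at t=11 → φ=1

duty=6 offsets: FL=0 FR=0 RL=3 RR=1


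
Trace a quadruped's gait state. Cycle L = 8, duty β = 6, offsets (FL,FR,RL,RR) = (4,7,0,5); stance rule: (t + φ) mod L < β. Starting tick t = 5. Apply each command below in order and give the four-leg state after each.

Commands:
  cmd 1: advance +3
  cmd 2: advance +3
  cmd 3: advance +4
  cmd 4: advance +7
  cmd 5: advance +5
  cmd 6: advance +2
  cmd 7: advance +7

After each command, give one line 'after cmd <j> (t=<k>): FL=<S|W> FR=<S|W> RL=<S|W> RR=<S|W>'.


start t=5: FL=S FR=S RL=S RR=S
cmd 1: advance +3 → t=8, phase=(4,7,0,5) → FL=S FR=W RL=S RR=S
cmd 2: advance +3 → t=11, phase=(7,2,3,0) → FL=W FR=S RL=S RR=S
cmd 3: advance +4 → t=15, phase=(3,6,7,4) → FL=S FR=W RL=W RR=S
cmd 4: advance +7 → t=22, phase=(2,5,6,3) → FL=S FR=S RL=W RR=S
cmd 5: advance +5 → t=27, phase=(7,2,3,0) → FL=W FR=S RL=S RR=S
cmd 6: advance +2 → t=29, phase=(1,4,5,2) → FL=S FR=S RL=S RR=S
cmd 7: advance +7 → t=36, phase=(0,3,4,1) → FL=S FR=S RL=S RR=S

after cmd 1 (t=8): FL=S FR=W RL=S RR=S
after cmd 2 (t=11): FL=W FR=S RL=S RR=S
after cmd 3 (t=15): FL=S FR=W RL=W RR=S
after cmd 4 (t=22): FL=S FR=S RL=W RR=S
after cmd 5 (t=27): FL=W FR=S RL=S RR=S
after cmd 6 (t=29): FL=S FR=S RL=S RR=S
after cmd 7 (t=36): FL=S FR=S RL=S RR=S


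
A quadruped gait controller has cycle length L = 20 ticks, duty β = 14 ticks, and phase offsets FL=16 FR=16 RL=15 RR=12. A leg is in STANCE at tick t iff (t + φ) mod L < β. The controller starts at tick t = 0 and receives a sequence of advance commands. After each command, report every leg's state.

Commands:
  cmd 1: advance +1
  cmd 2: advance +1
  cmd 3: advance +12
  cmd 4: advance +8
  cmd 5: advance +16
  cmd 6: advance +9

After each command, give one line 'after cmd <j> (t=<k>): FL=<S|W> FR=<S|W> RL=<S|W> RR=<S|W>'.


after cmd 1 (t=1): FL=W FR=W RL=W RR=S
after cmd 2 (t=2): FL=W FR=W RL=W RR=W
after cmd 3 (t=14): FL=S FR=S RL=S RR=S
after cmd 4 (t=22): FL=W FR=W RL=W RR=W
after cmd 5 (t=38): FL=W FR=W RL=S RR=S
after cmd 6 (t=47): FL=S FR=S RL=S RR=W

start t=0: FL=W FR=W RL=W RR=S
cmd 1: advance +1 → t=1, phase=(17,17,16,13) → FL=W FR=W RL=W RR=S
cmd 2: advance +1 → t=2, phase=(18,18,17,14) → FL=W FR=W RL=W RR=W
cmd 3: advance +12 → t=14, phase=(10,10,9,6) → FL=S FR=S RL=S RR=S
cmd 4: advance +8 → t=22, phase=(18,18,17,14) → FL=W FR=W RL=W RR=W
cmd 5: advance +16 → t=38, phase=(14,14,13,10) → FL=W FR=W RL=S RR=S
cmd 6: advance +9 → t=47, phase=(3,3,2,19) → FL=S FR=S RL=S RR=W


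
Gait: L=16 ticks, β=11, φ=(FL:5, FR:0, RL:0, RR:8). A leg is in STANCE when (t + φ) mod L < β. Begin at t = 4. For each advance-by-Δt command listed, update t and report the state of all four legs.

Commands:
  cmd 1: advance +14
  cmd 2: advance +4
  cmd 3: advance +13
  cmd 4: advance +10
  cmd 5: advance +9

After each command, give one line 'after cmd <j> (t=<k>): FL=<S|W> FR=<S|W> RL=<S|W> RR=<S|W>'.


start t=4: FL=S FR=S RL=S RR=W
cmd 1: advance +14 → t=18, phase=(7,2,2,10) → FL=S FR=S RL=S RR=S
cmd 2: advance +4 → t=22, phase=(11,6,6,14) → FL=W FR=S RL=S RR=W
cmd 3: advance +13 → t=35, phase=(8,3,3,11) → FL=S FR=S RL=S RR=W
cmd 4: advance +10 → t=45, phase=(2,13,13,5) → FL=S FR=W RL=W RR=S
cmd 5: advance +9 → t=54, phase=(11,6,6,14) → FL=W FR=S RL=S RR=W

after cmd 1 (t=18): FL=S FR=S RL=S RR=S
after cmd 2 (t=22): FL=W FR=S RL=S RR=W
after cmd 3 (t=35): FL=S FR=S RL=S RR=W
after cmd 4 (t=45): FL=S FR=W RL=W RR=S
after cmd 5 (t=54): FL=W FR=S RL=S RR=W


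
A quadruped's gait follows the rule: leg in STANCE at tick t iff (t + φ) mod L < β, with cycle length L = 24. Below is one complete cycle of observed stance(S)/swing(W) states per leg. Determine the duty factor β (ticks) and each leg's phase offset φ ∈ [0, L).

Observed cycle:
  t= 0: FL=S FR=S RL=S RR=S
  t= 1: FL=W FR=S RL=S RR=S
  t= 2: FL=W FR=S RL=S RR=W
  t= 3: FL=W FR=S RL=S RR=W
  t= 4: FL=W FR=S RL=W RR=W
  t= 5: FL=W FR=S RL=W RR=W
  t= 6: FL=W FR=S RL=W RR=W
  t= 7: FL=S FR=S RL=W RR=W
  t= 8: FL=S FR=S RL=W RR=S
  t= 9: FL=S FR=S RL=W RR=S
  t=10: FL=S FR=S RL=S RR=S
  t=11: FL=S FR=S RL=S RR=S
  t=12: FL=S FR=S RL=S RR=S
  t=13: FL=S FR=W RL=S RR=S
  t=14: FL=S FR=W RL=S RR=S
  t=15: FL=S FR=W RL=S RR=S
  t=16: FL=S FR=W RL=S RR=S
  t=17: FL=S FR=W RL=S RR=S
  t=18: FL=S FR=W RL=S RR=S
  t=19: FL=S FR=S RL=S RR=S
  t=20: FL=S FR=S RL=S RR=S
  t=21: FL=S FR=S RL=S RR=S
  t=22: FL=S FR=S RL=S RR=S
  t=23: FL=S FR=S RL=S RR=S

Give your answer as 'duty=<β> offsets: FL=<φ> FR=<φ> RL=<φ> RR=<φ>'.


duty β = stance ticks per leg = 18
FL: stance ticks = 18; W→S at t=7 → φ=17
FR: stance ticks = 18; W→S at t=19 → φ=5
RL: stance ticks = 18; W→S at t=10 → φ=14
RR: stance ticks = 18; W→S at t=8 → φ=16

duty=18 offsets: FL=17 FR=5 RL=14 RR=16


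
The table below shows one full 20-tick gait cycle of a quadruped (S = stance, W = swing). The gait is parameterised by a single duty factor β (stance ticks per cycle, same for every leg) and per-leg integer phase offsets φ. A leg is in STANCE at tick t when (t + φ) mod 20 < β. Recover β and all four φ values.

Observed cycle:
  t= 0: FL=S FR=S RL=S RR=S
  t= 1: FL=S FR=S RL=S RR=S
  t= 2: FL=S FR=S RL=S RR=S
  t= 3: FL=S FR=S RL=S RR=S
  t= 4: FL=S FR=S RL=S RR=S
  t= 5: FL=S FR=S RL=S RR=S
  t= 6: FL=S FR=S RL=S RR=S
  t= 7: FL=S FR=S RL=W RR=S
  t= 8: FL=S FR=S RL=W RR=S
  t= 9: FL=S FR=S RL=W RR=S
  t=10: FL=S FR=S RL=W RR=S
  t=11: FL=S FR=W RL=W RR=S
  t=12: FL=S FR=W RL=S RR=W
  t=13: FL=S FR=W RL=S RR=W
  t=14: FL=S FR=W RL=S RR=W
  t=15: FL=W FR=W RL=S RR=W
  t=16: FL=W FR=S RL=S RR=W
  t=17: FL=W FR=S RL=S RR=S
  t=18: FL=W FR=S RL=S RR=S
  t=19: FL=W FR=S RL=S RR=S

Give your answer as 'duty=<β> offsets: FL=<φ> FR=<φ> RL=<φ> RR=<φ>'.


duty β = stance ticks per leg = 15
FL: stance ticks = 15; W→S at t=0 → φ=0
FR: stance ticks = 15; W→S at t=16 → φ=4
RL: stance ticks = 15; W→S at t=12 → φ=8
RR: stance ticks = 15; W→S at t=17 → φ=3

duty=15 offsets: FL=0 FR=4 RL=8 RR=3


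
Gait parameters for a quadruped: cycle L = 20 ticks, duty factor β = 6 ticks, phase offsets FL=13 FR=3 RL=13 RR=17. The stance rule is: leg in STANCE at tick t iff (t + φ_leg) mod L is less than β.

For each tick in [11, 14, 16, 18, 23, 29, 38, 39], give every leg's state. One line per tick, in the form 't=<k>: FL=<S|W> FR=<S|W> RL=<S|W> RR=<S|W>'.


t=11: phase=(4,14,4,8) vs β=6 → FL=S FR=W RL=S RR=W
t=14: phase=(7,17,7,11) vs β=6 → FL=W FR=W RL=W RR=W
t=16: phase=(9,19,9,13) vs β=6 → FL=W FR=W RL=W RR=W
t=18: phase=(11,1,11,15) vs β=6 → FL=W FR=S RL=W RR=W
t=23: phase=(16,6,16,0) vs β=6 → FL=W FR=W RL=W RR=S
t=29: phase=(2,12,2,6) vs β=6 → FL=S FR=W RL=S RR=W
t=38: phase=(11,1,11,15) vs β=6 → FL=W FR=S RL=W RR=W
t=39: phase=(12,2,12,16) vs β=6 → FL=W FR=S RL=W RR=W

t=11: FL=S FR=W RL=S RR=W
t=14: FL=W FR=W RL=W RR=W
t=16: FL=W FR=W RL=W RR=W
t=18: FL=W FR=S RL=W RR=W
t=23: FL=W FR=W RL=W RR=S
t=29: FL=S FR=W RL=S RR=W
t=38: FL=W FR=S RL=W RR=W
t=39: FL=W FR=S RL=W RR=W


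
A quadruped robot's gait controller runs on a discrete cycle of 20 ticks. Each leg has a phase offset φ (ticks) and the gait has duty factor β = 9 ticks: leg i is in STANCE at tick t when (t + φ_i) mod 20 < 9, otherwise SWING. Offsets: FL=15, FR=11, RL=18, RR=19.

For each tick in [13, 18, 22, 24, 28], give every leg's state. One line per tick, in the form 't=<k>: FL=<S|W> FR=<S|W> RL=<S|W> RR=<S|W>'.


t=13: FL=S FR=S RL=W RR=W
t=18: FL=W FR=W RL=W RR=W
t=22: FL=W FR=W RL=S RR=S
t=24: FL=W FR=W RL=S RR=S
t=28: FL=S FR=W RL=S RR=S

t=13: phase=(8,4,11,12) vs β=9 → FL=S FR=S RL=W RR=W
t=18: phase=(13,9,16,17) vs β=9 → FL=W FR=W RL=W RR=W
t=22: phase=(17,13,0,1) vs β=9 → FL=W FR=W RL=S RR=S
t=24: phase=(19,15,2,3) vs β=9 → FL=W FR=W RL=S RR=S
t=28: phase=(3,19,6,7) vs β=9 → FL=S FR=W RL=S RR=S


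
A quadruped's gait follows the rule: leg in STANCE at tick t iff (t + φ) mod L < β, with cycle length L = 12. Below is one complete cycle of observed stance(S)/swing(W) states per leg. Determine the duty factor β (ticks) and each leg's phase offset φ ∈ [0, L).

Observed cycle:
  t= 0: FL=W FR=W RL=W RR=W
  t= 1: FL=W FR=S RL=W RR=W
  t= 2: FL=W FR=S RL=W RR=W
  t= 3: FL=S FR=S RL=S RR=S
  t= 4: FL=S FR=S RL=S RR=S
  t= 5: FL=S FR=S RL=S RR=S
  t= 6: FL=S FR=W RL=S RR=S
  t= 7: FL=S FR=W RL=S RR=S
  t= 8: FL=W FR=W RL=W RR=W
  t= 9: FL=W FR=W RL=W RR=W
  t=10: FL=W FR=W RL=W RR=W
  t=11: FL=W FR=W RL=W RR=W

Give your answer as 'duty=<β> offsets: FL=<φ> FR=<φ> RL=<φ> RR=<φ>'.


duty β = stance ticks per leg = 5
FL: stance ticks = 5; W→S at t=3 → φ=9
FR: stance ticks = 5; W→S at t=1 → φ=11
RL: stance ticks = 5; W→S at t=3 → φ=9
RR: stance ticks = 5; W→S at t=3 → φ=9

duty=5 offsets: FL=9 FR=11 RL=9 RR=9


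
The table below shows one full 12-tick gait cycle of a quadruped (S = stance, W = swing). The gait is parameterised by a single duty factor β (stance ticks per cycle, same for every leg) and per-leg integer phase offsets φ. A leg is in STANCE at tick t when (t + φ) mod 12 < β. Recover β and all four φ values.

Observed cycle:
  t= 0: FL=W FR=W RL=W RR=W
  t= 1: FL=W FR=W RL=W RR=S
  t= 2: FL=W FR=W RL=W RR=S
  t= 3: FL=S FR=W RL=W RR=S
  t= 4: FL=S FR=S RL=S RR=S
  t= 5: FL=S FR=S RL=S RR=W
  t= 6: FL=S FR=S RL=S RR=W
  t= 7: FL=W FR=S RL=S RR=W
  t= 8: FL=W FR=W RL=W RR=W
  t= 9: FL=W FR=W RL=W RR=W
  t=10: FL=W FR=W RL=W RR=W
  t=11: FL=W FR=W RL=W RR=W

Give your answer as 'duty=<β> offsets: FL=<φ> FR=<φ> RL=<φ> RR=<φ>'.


duty β = stance ticks per leg = 4
FL: stance ticks = 4; W→S at t=3 → φ=9
FR: stance ticks = 4; W→S at t=4 → φ=8
RL: stance ticks = 4; W→S at t=4 → φ=8
RR: stance ticks = 4; W→S at t=1 → φ=11

duty=4 offsets: FL=9 FR=8 RL=8 RR=11


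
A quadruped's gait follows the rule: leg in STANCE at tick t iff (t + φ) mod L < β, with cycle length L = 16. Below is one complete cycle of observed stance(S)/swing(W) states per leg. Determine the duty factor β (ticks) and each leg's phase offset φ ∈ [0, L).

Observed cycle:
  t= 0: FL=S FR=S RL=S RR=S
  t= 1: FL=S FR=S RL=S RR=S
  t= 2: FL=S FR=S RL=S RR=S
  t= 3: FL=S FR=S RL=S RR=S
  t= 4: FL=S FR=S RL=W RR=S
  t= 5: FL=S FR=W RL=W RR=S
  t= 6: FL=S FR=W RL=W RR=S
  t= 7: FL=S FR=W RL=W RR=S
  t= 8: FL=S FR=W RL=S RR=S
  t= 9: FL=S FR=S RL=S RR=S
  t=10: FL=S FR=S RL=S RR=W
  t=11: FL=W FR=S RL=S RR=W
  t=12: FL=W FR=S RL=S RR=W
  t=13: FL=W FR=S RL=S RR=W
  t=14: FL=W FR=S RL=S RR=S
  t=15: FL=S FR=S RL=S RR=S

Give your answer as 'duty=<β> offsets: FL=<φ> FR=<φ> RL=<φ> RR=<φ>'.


duty=12 offsets: FL=1 FR=7 RL=8 RR=2

duty β = stance ticks per leg = 12
FL: stance ticks = 12; W→S at t=15 → φ=1
FR: stance ticks = 12; W→S at t=9 → φ=7
RL: stance ticks = 12; W→S at t=8 → φ=8
RR: stance ticks = 12; W→S at t=14 → φ=2


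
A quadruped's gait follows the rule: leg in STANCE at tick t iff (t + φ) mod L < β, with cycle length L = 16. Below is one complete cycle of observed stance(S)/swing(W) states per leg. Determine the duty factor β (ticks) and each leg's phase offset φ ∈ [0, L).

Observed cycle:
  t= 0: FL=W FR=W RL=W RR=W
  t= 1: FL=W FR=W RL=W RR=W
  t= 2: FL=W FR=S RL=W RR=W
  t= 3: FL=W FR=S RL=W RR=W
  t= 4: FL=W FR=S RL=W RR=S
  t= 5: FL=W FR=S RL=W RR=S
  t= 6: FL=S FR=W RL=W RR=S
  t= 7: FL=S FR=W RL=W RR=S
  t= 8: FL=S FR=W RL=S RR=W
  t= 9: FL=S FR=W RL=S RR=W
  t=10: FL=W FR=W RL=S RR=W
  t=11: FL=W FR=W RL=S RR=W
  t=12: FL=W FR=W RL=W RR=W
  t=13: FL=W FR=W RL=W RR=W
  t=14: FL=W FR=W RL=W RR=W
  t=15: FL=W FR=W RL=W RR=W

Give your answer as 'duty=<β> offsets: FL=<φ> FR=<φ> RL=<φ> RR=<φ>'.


duty=4 offsets: FL=10 FR=14 RL=8 RR=12

duty β = stance ticks per leg = 4
FL: stance ticks = 4; W→S at t=6 → φ=10
FR: stance ticks = 4; W→S at t=2 → φ=14
RL: stance ticks = 4; W→S at t=8 → φ=8
RR: stance ticks = 4; W→S at t=4 → φ=12


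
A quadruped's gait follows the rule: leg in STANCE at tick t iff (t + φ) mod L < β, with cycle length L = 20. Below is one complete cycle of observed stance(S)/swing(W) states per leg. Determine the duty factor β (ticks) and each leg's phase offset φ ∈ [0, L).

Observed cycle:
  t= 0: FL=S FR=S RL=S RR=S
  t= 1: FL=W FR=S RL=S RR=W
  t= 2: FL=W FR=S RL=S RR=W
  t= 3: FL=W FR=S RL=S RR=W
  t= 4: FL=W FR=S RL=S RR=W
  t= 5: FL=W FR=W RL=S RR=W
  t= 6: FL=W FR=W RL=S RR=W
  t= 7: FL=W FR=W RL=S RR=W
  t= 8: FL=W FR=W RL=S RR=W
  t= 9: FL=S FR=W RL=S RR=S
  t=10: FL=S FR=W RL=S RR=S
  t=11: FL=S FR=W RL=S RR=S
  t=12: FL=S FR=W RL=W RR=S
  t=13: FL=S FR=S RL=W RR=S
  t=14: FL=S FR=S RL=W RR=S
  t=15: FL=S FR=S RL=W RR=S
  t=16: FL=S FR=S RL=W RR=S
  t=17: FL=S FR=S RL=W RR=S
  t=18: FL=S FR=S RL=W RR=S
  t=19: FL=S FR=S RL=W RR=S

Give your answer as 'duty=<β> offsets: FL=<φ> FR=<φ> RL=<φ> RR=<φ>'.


duty=12 offsets: FL=11 FR=7 RL=0 RR=11

duty β = stance ticks per leg = 12
FL: stance ticks = 12; W→S at t=9 → φ=11
FR: stance ticks = 12; W→S at t=13 → φ=7
RL: stance ticks = 12; W→S at t=0 → φ=0
RR: stance ticks = 12; W→S at t=9 → φ=11


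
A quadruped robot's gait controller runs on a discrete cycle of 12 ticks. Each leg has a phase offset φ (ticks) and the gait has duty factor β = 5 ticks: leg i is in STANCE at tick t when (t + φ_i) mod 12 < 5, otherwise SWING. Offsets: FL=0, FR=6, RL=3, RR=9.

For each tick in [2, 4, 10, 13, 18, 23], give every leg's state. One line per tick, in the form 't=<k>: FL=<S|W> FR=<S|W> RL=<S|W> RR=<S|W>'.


t=2: FL=S FR=W RL=W RR=W
t=4: FL=S FR=W RL=W RR=S
t=10: FL=W FR=S RL=S RR=W
t=13: FL=S FR=W RL=S RR=W
t=18: FL=W FR=S RL=W RR=S
t=23: FL=W FR=W RL=S RR=W

t=2: phase=(2,8,5,11) vs β=5 → FL=S FR=W RL=W RR=W
t=4: phase=(4,10,7,1) vs β=5 → FL=S FR=W RL=W RR=S
t=10: phase=(10,4,1,7) vs β=5 → FL=W FR=S RL=S RR=W
t=13: phase=(1,7,4,10) vs β=5 → FL=S FR=W RL=S RR=W
t=18: phase=(6,0,9,3) vs β=5 → FL=W FR=S RL=W RR=S
t=23: phase=(11,5,2,8) vs β=5 → FL=W FR=W RL=S RR=W


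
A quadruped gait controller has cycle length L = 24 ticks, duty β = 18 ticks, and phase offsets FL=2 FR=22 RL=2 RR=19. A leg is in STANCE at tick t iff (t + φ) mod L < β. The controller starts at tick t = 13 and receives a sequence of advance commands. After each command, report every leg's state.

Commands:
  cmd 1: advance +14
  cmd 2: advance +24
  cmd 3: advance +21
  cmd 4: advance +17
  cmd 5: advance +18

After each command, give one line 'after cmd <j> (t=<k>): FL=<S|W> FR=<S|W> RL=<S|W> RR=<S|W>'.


after cmd 1 (t=27): FL=S FR=S RL=S RR=W
after cmd 2 (t=51): FL=S FR=S RL=S RR=W
after cmd 3 (t=72): FL=S FR=W RL=S RR=W
after cmd 4 (t=89): FL=W FR=S RL=W RR=S
after cmd 5 (t=107): FL=S FR=S RL=S RR=S

start t=13: FL=S FR=S RL=S RR=S
cmd 1: advance +14 → t=27, phase=(5,1,5,22) → FL=S FR=S RL=S RR=W
cmd 2: advance +24 → t=51, phase=(5,1,5,22) → FL=S FR=S RL=S RR=W
cmd 3: advance +21 → t=72, phase=(2,22,2,19) → FL=S FR=W RL=S RR=W
cmd 4: advance +17 → t=89, phase=(19,15,19,12) → FL=W FR=S RL=W RR=S
cmd 5: advance +18 → t=107, phase=(13,9,13,6) → FL=S FR=S RL=S RR=S


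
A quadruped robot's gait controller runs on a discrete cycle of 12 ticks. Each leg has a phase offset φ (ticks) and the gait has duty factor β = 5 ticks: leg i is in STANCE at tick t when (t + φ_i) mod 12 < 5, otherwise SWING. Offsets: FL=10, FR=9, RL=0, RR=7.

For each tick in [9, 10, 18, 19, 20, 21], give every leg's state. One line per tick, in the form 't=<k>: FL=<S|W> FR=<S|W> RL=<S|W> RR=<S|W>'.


t=9: phase=(7,6,9,4) vs β=5 → FL=W FR=W RL=W RR=S
t=10: phase=(8,7,10,5) vs β=5 → FL=W FR=W RL=W RR=W
t=18: phase=(4,3,6,1) vs β=5 → FL=S FR=S RL=W RR=S
t=19: phase=(5,4,7,2) vs β=5 → FL=W FR=S RL=W RR=S
t=20: phase=(6,5,8,3) vs β=5 → FL=W FR=W RL=W RR=S
t=21: phase=(7,6,9,4) vs β=5 → FL=W FR=W RL=W RR=S

t=9: FL=W FR=W RL=W RR=S
t=10: FL=W FR=W RL=W RR=W
t=18: FL=S FR=S RL=W RR=S
t=19: FL=W FR=S RL=W RR=S
t=20: FL=W FR=W RL=W RR=S
t=21: FL=W FR=W RL=W RR=S


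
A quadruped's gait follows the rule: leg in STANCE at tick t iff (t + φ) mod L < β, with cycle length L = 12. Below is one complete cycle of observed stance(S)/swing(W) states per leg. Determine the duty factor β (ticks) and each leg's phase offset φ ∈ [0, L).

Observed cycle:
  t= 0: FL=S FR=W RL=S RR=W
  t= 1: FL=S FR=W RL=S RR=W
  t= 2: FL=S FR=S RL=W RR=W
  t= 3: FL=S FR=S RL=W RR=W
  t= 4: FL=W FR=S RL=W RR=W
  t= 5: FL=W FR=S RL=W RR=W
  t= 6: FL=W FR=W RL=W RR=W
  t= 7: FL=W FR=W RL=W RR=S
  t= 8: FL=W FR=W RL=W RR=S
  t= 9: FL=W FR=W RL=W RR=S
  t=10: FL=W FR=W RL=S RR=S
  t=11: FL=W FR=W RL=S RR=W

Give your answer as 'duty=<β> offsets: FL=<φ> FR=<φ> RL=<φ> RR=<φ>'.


duty β = stance ticks per leg = 4
FL: stance ticks = 4; W→S at t=0 → φ=0
FR: stance ticks = 4; W→S at t=2 → φ=10
RL: stance ticks = 4; W→S at t=10 → φ=2
RR: stance ticks = 4; W→S at t=7 → φ=5

duty=4 offsets: FL=0 FR=10 RL=2 RR=5


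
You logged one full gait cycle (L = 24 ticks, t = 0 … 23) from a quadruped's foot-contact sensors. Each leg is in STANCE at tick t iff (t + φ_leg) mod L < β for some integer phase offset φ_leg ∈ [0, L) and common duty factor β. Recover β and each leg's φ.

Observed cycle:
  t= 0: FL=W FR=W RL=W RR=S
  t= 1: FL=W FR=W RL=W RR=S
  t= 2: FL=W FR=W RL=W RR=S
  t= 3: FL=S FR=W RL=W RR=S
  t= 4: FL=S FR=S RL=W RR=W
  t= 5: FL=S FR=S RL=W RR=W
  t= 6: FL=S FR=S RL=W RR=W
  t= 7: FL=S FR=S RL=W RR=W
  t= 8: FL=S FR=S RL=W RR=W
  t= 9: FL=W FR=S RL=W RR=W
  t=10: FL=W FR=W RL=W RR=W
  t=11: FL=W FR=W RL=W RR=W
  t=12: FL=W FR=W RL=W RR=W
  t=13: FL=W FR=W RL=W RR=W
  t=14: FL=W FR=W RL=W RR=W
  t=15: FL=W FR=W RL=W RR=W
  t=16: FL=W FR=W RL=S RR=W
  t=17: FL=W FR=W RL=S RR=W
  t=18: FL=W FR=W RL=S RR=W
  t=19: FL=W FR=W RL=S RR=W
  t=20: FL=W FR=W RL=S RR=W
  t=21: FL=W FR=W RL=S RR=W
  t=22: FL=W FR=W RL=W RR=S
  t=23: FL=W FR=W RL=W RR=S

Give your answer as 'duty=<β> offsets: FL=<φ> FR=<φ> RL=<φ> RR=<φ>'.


duty=6 offsets: FL=21 FR=20 RL=8 RR=2

duty β = stance ticks per leg = 6
FL: stance ticks = 6; W→S at t=3 → φ=21
FR: stance ticks = 6; W→S at t=4 → φ=20
RL: stance ticks = 6; W→S at t=16 → φ=8
RR: stance ticks = 6; W→S at t=22 → φ=2


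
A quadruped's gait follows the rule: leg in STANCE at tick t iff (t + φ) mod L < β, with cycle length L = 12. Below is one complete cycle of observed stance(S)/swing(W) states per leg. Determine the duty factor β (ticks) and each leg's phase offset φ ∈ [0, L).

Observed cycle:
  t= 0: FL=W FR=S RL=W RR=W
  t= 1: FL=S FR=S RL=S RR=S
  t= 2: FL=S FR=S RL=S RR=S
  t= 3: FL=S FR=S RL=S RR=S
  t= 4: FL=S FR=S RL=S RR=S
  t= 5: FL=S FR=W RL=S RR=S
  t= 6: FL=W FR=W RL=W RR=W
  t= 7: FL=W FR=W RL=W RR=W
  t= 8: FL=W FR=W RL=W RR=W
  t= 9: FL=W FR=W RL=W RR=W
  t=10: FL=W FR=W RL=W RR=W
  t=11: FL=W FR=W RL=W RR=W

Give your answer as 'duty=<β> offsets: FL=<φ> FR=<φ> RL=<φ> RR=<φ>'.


duty β = stance ticks per leg = 5
FL: stance ticks = 5; W→S at t=1 → φ=11
FR: stance ticks = 5; W→S at t=0 → φ=0
RL: stance ticks = 5; W→S at t=1 → φ=11
RR: stance ticks = 5; W→S at t=1 → φ=11

duty=5 offsets: FL=11 FR=0 RL=11 RR=11


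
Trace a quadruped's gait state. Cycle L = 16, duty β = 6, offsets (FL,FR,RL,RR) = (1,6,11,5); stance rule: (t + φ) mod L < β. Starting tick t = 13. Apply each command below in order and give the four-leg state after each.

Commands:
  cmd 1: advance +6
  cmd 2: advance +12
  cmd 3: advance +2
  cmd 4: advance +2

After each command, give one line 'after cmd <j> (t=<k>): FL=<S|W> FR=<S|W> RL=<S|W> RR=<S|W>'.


start t=13: FL=W FR=S RL=W RR=S
cmd 1: advance +6 → t=19, phase=(4,9,14,8) → FL=S FR=W RL=W RR=W
cmd 2: advance +12 → t=31, phase=(0,5,10,4) → FL=S FR=S RL=W RR=S
cmd 3: advance +2 → t=33, phase=(2,7,12,6) → FL=S FR=W RL=W RR=W
cmd 4: advance +2 → t=35, phase=(4,9,14,8) → FL=S FR=W RL=W RR=W

after cmd 1 (t=19): FL=S FR=W RL=W RR=W
after cmd 2 (t=31): FL=S FR=S RL=W RR=S
after cmd 3 (t=33): FL=S FR=W RL=W RR=W
after cmd 4 (t=35): FL=S FR=W RL=W RR=W


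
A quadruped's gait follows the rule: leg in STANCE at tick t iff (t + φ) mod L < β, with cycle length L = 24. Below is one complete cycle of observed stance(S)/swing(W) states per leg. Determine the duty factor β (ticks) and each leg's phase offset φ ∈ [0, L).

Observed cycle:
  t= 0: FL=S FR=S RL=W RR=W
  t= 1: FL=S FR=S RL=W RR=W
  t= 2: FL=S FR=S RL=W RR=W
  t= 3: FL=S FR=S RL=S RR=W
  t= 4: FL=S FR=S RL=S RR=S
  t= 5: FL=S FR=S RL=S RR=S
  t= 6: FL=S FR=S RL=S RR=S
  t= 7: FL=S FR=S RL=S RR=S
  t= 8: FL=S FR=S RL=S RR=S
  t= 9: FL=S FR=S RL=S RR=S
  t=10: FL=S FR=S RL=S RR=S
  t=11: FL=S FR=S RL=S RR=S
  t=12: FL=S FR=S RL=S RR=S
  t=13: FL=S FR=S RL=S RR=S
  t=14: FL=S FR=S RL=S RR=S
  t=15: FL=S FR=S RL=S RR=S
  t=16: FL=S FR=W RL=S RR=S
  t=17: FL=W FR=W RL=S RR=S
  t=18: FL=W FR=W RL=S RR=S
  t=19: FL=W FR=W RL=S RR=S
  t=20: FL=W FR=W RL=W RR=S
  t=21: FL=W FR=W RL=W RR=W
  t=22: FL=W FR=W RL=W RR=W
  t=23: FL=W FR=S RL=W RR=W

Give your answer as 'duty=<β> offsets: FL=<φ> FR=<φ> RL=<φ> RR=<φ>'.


duty=17 offsets: FL=0 FR=1 RL=21 RR=20

duty β = stance ticks per leg = 17
FL: stance ticks = 17; W→S at t=0 → φ=0
FR: stance ticks = 17; W→S at t=23 → φ=1
RL: stance ticks = 17; W→S at t=3 → φ=21
RR: stance ticks = 17; W→S at t=4 → φ=20


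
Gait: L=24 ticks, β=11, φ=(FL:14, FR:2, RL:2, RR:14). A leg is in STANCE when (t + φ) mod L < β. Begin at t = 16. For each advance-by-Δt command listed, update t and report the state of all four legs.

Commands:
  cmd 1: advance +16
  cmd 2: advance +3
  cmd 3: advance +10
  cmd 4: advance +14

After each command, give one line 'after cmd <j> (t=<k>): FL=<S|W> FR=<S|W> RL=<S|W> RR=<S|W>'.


after cmd 1 (t=32): FL=W FR=S RL=S RR=W
after cmd 2 (t=35): FL=S FR=W RL=W RR=S
after cmd 3 (t=45): FL=W FR=W RL=W RR=W
after cmd 4 (t=59): FL=S FR=W RL=W RR=S

start t=16: FL=S FR=W RL=W RR=S
cmd 1: advance +16 → t=32, phase=(22,10,10,22) → FL=W FR=S RL=S RR=W
cmd 2: advance +3 → t=35, phase=(1,13,13,1) → FL=S FR=W RL=W RR=S
cmd 3: advance +10 → t=45, phase=(11,23,23,11) → FL=W FR=W RL=W RR=W
cmd 4: advance +14 → t=59, phase=(1,13,13,1) → FL=S FR=W RL=W RR=S


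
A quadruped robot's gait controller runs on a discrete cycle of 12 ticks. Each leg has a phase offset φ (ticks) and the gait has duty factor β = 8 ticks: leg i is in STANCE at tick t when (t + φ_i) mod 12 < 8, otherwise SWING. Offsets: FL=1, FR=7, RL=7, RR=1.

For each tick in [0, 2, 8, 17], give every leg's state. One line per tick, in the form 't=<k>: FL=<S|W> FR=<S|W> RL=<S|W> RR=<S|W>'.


t=0: FL=S FR=S RL=S RR=S
t=2: FL=S FR=W RL=W RR=S
t=8: FL=W FR=S RL=S RR=W
t=17: FL=S FR=S RL=S RR=S

t=0: phase=(1,7,7,1) vs β=8 → FL=S FR=S RL=S RR=S
t=2: phase=(3,9,9,3) vs β=8 → FL=S FR=W RL=W RR=S
t=8: phase=(9,3,3,9) vs β=8 → FL=W FR=S RL=S RR=W
t=17: phase=(6,0,0,6) vs β=8 → FL=S FR=S RL=S RR=S


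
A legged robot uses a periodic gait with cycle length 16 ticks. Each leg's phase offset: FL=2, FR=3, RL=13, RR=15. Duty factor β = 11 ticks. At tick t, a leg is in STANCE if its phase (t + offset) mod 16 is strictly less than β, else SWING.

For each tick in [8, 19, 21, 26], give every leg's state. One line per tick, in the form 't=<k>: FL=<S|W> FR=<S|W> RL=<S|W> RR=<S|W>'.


t=8: phase=(10,11,5,7) vs β=11 → FL=S FR=W RL=S RR=S
t=19: phase=(5,6,0,2) vs β=11 → FL=S FR=S RL=S RR=S
t=21: phase=(7,8,2,4) vs β=11 → FL=S FR=S RL=S RR=S
t=26: phase=(12,13,7,9) vs β=11 → FL=W FR=W RL=S RR=S

t=8: FL=S FR=W RL=S RR=S
t=19: FL=S FR=S RL=S RR=S
t=21: FL=S FR=S RL=S RR=S
t=26: FL=W FR=W RL=S RR=S
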